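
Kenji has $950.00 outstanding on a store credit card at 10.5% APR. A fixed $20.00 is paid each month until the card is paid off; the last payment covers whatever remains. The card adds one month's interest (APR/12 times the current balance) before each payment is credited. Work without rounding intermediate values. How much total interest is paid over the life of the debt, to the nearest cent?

$283.30

Monthly rate r = 10.5%/12 = 0.875% = 0.00875.
Payoff takes n = ⌈−ln(1 − rB₀/P)/ln(1+r)⌉ = ⌈61.664⌉ = 62 payments; the last is $13.30.
Total paid = 61·$20.00 + $13.30 = $1,233.30.
Total interest = total paid − principal = $1,233.30 − $950.00 = $283.30.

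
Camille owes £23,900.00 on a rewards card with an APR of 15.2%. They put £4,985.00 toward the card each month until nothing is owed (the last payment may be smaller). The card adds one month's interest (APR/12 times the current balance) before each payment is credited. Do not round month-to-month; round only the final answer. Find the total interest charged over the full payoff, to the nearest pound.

Monthly rate r = 15.2%/12 = 1.26667% = 0.0126667.
Payoff takes n = ⌈−ln(1 − rB₀/P)/ln(1+r)⌉ = ⌈4.977⌉ = 5 payments; the last is £4,873.02.
Total paid = 4·£4,985.00 + £4,873.02 = £24,813.02.
Total interest = total paid − principal = £24,813.02 − £23,900.00 = £913.02.

£913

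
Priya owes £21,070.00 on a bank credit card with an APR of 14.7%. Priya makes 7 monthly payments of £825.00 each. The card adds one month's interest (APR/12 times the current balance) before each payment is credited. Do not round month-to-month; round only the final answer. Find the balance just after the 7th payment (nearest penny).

Monthly rate r = 14.7%/12 = 1.225% = 0.01225.
Each month: B ← B·(1+r) − £825.00.
Month 1: interest £258.11; balance after payment £20,503.11.
Month 2: interest £251.16; balance after payment £19,929.27.
Month 3: interest £244.13; balance after payment £19,348.40.
Month 4: interest £237.02; balance after payment £18,760.42.
Month 5: interest £229.82; balance after payment £18,165.24.
Month 6: interest £222.52; balance after payment £17,562.76.
Month 7: interest £215.14; balance after payment £16,952.91.

£16,952.91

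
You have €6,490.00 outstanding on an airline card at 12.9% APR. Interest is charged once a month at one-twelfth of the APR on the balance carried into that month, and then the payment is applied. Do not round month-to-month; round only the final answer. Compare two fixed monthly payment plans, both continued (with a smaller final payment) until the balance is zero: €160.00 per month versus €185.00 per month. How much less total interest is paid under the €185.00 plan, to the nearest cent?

Monthly rate r = 12.9%/12 = 1.075% = 0.01075.
At €160.00/mo: n = ⌈−ln(1 − rB₀/P)/ln(1+r)⌉ = 54 payments (last €91.11); total interest = total paid − €6,490.00 = €2,081.11.
At €185.00/mo: 45 payments (last €50.86); total interest €1,700.86.
Interest saved = €2,081.11 − €1,700.86 = €380.25.

€380.25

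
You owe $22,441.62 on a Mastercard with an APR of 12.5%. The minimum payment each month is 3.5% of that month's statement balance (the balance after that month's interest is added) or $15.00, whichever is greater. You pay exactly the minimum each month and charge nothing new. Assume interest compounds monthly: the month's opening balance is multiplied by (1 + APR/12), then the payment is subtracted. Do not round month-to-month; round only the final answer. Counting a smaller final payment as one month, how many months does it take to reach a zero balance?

191 months

Monthly rate r = 12.5%/12 = 1.04167% = 0.0104167.
While 3.5% of the post-interest balance exceeds $15.00, each month B ← (B·(1+r))·(1 − 0.035), i.e. B shrinks by the factor (1+r)·0.965 = 0.97505.
This holds for months 1–158. Entering month 159 the balance is $414.43; 3.5% of the post-interest balance is now below $15.00, so the flat $15.00 minimum applies from here.
From month 159 a fixed $15.00 at rate r clears $414.43 in 33 more payments. Total: 158 + 33 = 191 months.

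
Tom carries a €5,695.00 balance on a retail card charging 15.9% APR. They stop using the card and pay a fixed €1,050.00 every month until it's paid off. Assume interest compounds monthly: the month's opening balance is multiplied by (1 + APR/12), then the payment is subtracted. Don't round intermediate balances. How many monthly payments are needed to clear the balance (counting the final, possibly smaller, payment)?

Monthly rate r = 15.9%/12 = 1.325% = 0.01325.
Recurrence: B ← B·(1+r) − €1,050.00.
Month 1: interest €75.46; balance after payment €4,720.46.
Month 2: interest €62.55; balance after payment €3,733.00.
Month 3: interest €49.46; balance after payment €2,732.47.
Month 4: interest €36.21; balance after payment €1,718.67.
Month 5: interest €22.77; balance after payment €691.44.
Month 6: interest €9.16; balance after payment €0.00.

6 months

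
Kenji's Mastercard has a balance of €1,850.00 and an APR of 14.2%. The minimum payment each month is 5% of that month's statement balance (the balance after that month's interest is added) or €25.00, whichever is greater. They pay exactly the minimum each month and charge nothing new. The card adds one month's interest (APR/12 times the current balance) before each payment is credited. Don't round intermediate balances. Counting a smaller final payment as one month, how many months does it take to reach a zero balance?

57 months

Monthly rate r = 14.2%/12 = 1.18333% = 0.0118333.
While 5% of the post-interest balance exceeds €25.00, each month B ← (B·(1+r))·(1 − 0.05), i.e. B shrinks by the factor (1+r)·0.95 = 0.96124.
This holds for months 1–34. Entering month 35 the balance is €482.48; 5% of the post-interest balance is now below €25.00, so the flat €25.00 minimum applies from here.
From month 35 a fixed €25.00 at rate r clears €482.48 in 23 more payments. Total: 34 + 23 = 57 months.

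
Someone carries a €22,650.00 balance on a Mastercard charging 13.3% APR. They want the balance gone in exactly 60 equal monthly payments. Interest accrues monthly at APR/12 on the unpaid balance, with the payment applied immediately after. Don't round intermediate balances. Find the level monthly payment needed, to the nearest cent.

Monthly rate r = 13.3%/12 = 1.10833% = 0.0110833.
Level-payment amortization: P = B₀·r / (1 − (1+r)^(−n)) = 22650.00·0.0110833 / (1 − 1.01108^(−60)).
Denominator 1 − (1+r)^(−60) = 0.48384171.
P = 251.038 / 0.48384171 ≈ 518.84.

€518.84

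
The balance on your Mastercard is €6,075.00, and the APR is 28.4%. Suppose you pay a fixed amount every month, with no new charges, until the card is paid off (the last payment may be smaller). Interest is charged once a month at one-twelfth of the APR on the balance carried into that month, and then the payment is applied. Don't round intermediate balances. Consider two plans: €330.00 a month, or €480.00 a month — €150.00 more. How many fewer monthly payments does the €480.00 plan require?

Monthly rate r = 28.4%/12 = 2.36667% = 0.0236667.
At €330.00/mo: n = ⌈−ln(1 − rB₀/P)/ln(1+r)⌉ = 25 payments (last €152.68); total interest = total paid − €6,075.00 = €1,997.68.
At €480.00/mo: 16 payments (last €106.47); total interest €1,231.47.
Payments saved = 25 − 16 = 9.

9 fewer payments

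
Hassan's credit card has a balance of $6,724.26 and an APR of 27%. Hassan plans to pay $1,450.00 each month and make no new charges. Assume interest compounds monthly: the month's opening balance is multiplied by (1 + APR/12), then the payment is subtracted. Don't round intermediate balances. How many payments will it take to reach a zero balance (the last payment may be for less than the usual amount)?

Monthly rate r = 27%/12 = 2.25% = 0.0225.
Recurrence: B ← B·(1+r) − $1,450.00.
Month 1: interest $151.30; balance after payment $5,425.56.
Month 2: interest $122.08; balance after payment $4,097.63.
Month 3: interest $92.20; balance after payment $2,739.83.
Month 4: interest $61.65; balance after payment $1,351.47.
Month 5: interest $30.41; balance after payment $0.00.

5 payments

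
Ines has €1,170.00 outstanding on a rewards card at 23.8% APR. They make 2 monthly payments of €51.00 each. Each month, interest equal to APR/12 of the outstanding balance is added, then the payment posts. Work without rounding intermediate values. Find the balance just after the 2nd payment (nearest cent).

Monthly rate r = 23.8%/12 = 1.98333% = 0.0198333.
Each month: B ← B·(1+r) − €51.00.
Month 1: interest €23.21; balance after payment €1,142.20.
Month 2: interest €22.65; balance after payment €1,113.86.

€1,113.86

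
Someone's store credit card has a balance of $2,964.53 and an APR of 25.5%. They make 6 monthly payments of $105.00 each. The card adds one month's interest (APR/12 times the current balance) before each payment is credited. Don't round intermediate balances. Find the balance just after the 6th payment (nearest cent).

Monthly rate r = 25.5%/12 = 2.125% = 0.02125.
Each month: B ← B·(1+r) − $105.00.
Month 1: interest $63.00; balance after payment $2,922.53.
Month 2: interest $62.10; balance after payment $2,879.63.
Month 3: interest $61.19; balance after payment $2,835.82.
Month 4: interest $60.26; balance after payment $2,791.08.
Month 5: interest $59.31; balance after payment $2,745.39.
Month 6: interest $58.34; balance after payment $2,698.73.

$2,698.73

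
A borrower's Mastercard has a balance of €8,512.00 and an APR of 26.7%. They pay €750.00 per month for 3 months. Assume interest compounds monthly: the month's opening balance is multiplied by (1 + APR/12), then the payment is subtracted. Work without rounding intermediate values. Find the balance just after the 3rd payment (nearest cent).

€6,792.48

Monthly rate r = 26.7%/12 = 2.225% = 0.02225.
Each month: B ← B·(1+r) − €750.00.
Month 1: interest €189.39; balance after payment €7,951.39.
Month 2: interest €176.92; balance after payment €7,378.31.
Month 3: interest €164.17; balance after payment €6,792.48.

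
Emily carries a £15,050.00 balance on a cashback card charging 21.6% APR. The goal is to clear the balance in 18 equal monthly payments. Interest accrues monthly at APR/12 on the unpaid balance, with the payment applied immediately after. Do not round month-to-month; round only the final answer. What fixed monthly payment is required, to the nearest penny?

Monthly rate r = 21.6%/12 = 1.8% = 0.018.
Level-payment amortization: P = B₀·r / (1 − (1+r)^(−n)) = 15050.00·0.018 / (1 − 1.018^(−18)).
Denominator 1 − (1+r)^(−18) = 0.274662726.
P = 270.9 / 0.274662726 ≈ 986.30.

£986.30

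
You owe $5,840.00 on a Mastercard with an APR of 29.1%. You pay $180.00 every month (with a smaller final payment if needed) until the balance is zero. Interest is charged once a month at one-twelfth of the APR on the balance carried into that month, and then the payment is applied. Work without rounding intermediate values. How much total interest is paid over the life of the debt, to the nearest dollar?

$5,770

Monthly rate r = 29.1%/12 = 2.425% = 0.02425.
Payoff takes n = ⌈−ln(1 − rB₀/P)/ln(1+r)⌉ = ⌈64.498⌉ = 65 payments; the last is $90.23.
Total paid = 64·$180.00 + $90.23 = $11,610.23.
Total interest = total paid − principal = $11,610.23 − $5,840.00 = $5,770.23.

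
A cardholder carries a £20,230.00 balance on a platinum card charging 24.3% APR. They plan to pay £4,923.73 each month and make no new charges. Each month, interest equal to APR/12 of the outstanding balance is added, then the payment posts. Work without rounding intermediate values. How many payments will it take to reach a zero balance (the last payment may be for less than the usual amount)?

5 months

Monthly rate r = 24.3%/12 = 2.025% = 0.02025.
Recurrence: B ← B·(1+r) − £4,923.73.
Month 1: interest £409.66; balance after payment £15,715.93.
Month 2: interest £318.25; balance after payment £11,110.45.
Month 3: interest £224.99; balance after payment £6,411.70.
Month 4: interest £129.84; balance after payment £1,617.81.
Month 5: interest £32.76; balance after payment £0.00.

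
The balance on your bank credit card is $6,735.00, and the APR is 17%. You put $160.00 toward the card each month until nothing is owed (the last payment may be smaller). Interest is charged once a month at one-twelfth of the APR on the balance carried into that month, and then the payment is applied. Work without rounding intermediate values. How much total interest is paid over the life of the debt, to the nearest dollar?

$3,583

Monthly rate r = 17%/12 = 1.41667% = 0.0141667.
Payoff takes n = ⌈−ln(1 − rB₀/P)/ln(1+r)⌉ = ⌈64.487⌉ = 65 payments; the last is $78.18.
Total paid = 64·$160.00 + $78.18 = $10,318.18.
Total interest = total paid − principal = $10,318.18 − $6,735.00 = $3,583.18.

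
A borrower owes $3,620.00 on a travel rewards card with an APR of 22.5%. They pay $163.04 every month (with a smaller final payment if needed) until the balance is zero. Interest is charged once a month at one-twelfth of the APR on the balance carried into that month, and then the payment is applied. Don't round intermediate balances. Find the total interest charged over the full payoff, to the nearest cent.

Monthly rate r = 22.5%/12 = 1.875% = 0.01875.
Payoff takes n = ⌈−ln(1 − rB₀/P)/ln(1+r)⌉ = ⌈28.982⌉ = 29 payments; the last is $160.15.
Total paid = 28·$163.04 + $160.15 = $4,725.27.
Total interest = total paid − principal = $4,725.27 − $3,620.00 = $1,105.27.

$1,105.27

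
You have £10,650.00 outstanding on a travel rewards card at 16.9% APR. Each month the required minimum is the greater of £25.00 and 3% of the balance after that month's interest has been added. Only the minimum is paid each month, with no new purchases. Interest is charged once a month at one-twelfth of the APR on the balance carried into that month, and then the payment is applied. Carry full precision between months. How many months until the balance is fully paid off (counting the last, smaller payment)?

Monthly rate r = 16.9%/12 = 1.40833% = 0.0140833.
While 3% of the post-interest balance exceeds £25.00, each month B ← (B·(1+r))·(1 − 0.03), i.e. B shrinks by the factor (1+r)·0.97 = 0.98366.
This holds for months 1–156. Entering month 157 the balance is £815.13; 3% of the post-interest balance is now below £25.00, so the flat £25.00 minimum applies from here.
From month 157 a fixed £25.00 at rate r clears £815.13 in 44 more payments. Total: 156 + 44 = 200 months.

200 months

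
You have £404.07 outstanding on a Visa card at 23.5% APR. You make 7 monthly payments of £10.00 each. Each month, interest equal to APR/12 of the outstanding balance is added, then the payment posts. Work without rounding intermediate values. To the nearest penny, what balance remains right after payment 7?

Monthly rate r = 23.5%/12 = 1.95833% = 0.0195833.
Each month: B ← B·(1+r) − £10.00.
Month 1: interest £7.91; balance after payment £401.98.
Month 2: interest £7.87; balance after payment £399.86.
Month 3: interest £7.83; balance after payment £397.69.
Month 4: interest £7.79; balance after payment £395.47.
Month 5: interest £7.74; balance after payment £393.22.
Month 6: interest £7.70; balance after payment £390.92.
Month 7: interest £7.66; balance after payment £388.57.

£388.57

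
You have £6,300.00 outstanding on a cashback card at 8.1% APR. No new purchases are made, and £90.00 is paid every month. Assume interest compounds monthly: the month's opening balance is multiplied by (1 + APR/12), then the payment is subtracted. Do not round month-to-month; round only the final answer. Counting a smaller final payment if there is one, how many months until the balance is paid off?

96 months

Monthly rate r = 8.1%/12 = 0.675% = 0.00675.
Recurrence: B ← B·(1+r) − £90.00.
Month 1: interest £42.52; balance after payment £6,252.52.
Month 2: interest £42.20; balance after payment £6,204.73.
Closed form: n = −ln(1 − rB₀/P)/ln(1+r) = −ln(0.5275)/ln(1.00675) ≈ 95.076, so the balance reaches zero during payment 96.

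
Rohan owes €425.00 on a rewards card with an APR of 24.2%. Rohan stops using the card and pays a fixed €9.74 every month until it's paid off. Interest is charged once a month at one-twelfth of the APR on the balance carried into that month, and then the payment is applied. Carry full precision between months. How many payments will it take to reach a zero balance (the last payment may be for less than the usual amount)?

107 payments

Monthly rate r = 24.2%/12 = 2.01667% = 0.0201667.
Recurrence: B ← B·(1+r) − €9.74.
Month 1: interest €8.57; balance after payment €423.83.
Month 2: interest €8.55; balance after payment €422.64.
Closed form: n = −ln(1 − rB₀/P)/ln(1+r) = −ln(0.12004)/ln(1.02017) ≈ 106.178, so the balance reaches zero during payment 107.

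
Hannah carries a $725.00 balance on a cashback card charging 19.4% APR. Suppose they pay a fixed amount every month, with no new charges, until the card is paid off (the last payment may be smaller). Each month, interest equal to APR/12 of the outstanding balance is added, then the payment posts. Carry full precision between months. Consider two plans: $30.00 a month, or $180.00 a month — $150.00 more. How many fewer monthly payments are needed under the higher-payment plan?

26 fewer payments

Monthly rate r = 19.4%/12 = 1.61667% = 0.0161667.
At $30.00/mo: n = ⌈−ln(1 − rB₀/P)/ln(1+r)⌉ = 31 payments (last $26.80); total interest = total paid − $725.00 = $201.80.
At $180.00/mo: 5 payments (last $35.96); total interest $30.96.
Payments saved = 31 − 5 = 26.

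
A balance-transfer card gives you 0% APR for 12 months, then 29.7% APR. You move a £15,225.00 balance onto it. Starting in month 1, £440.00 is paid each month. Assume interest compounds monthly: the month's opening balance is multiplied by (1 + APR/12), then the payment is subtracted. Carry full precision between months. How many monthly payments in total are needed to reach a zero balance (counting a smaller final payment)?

Promo months 1–12 at r₀ = 0%/12 = 0; months 13+ at r₁ = 29.7%/12 = 0.02475.
After month 12 (no interest yet): B = £15,225.00 − 12·£440.00 = £9,945.00.
Then at r₁ with £440.00/mo: n₂ = −ln(1 − r₁·B/P)/ln(1+r₁) ≈ 33.52 → 34 more payments.

46 payments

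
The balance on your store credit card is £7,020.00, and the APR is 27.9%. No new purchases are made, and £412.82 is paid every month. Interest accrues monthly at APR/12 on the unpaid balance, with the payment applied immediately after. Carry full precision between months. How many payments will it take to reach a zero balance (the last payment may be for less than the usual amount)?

Monthly rate r = 27.9%/12 = 2.325% = 0.02325.
Recurrence: B ← B·(1+r) − £412.82.
Month 1: interest £163.22; balance after payment £6,770.40.
Month 2: interest £157.41; balance after payment £6,514.99.
Closed form: n = −ln(1 − rB₀/P)/ln(1+r) = −ln(0.60463)/ln(1.02325) ≈ 21.891, so the balance reaches zero during payment 22.

22 months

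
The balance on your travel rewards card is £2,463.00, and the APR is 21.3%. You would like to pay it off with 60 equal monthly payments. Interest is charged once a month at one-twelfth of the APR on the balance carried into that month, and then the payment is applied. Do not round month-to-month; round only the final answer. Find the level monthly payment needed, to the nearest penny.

Monthly rate r = 21.3%/12 = 1.775% = 0.01775.
Level-payment amortization: P = B₀·r / (1 − (1+r)^(−n)) = 2463.00·0.01775 / (1 − 1.01775^(−60)).
Denominator 1 − (1+r)^(−60) = 0.652036783.
P = 43.7183 / 0.652036783 ≈ 67.05.

£67.05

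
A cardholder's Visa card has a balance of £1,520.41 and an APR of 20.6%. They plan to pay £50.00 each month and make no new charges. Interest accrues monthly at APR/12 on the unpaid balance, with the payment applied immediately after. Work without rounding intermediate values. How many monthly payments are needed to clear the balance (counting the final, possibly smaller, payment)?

Monthly rate r = 20.6%/12 = 1.71667% = 0.0171667.
Recurrence: B ← B·(1+r) − £50.00.
Month 1: interest £26.10; balance after payment £1,496.51.
Month 2: interest £25.69; balance after payment £1,472.20.
Closed form: n = −ln(1 − rB₀/P)/ln(1+r) = −ln(0.47799)/ln(1.01717) ≈ 43.368, so the balance reaches zero during payment 44.

44 months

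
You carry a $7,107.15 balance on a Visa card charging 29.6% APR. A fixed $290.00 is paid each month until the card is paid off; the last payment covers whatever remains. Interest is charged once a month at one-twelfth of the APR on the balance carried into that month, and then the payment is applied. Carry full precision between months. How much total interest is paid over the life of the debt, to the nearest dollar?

$3,933

Monthly rate r = 29.6%/12 = 2.46667% = 0.0246667.
Payoff takes n = ⌈−ln(1 − rB₀/P)/ln(1+r)⌉ = ⌈38.069⌉ = 39 payments; the last is $20.29.
Total paid = 38·$290.00 + $20.29 = $11,040.29.
Total interest = total paid − principal = $11,040.29 − $7,107.15 = $3,933.14.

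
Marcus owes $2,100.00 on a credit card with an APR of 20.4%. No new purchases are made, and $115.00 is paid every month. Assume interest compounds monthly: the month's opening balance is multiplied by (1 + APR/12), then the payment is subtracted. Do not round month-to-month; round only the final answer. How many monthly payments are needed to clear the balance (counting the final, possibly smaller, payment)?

23 payments

Monthly rate r = 20.4%/12 = 1.7% = 0.017.
Recurrence: B ← B·(1+r) − $115.00.
Month 1: interest $35.70; balance after payment $2,020.70.
Month 2: interest $34.35; balance after payment $1,940.05.
Closed form: n = −ln(1 − rB₀/P)/ln(1+r) = −ln(0.68957)/ln(1.017) ≈ 22.050, so the balance reaches zero during payment 23.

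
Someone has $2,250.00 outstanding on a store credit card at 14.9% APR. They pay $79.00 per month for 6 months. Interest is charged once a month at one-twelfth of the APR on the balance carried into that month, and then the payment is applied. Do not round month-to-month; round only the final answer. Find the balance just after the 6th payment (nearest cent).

$1,933.96

Monthly rate r = 14.9%/12 = 1.24167% = 0.0124167.
Each month: B ← B·(1+r) − $79.00.
Month 1: interest $27.94; balance after payment $2,198.94.
Month 2: interest $27.30; balance after payment $2,147.24.
Month 3: interest $26.66; balance after payment $2,094.90.
Month 4: interest $26.01; balance after payment $2,041.91.
Month 5: interest $25.35; balance after payment $1,988.27.
Month 6: interest $24.69; balance after payment $1,933.96.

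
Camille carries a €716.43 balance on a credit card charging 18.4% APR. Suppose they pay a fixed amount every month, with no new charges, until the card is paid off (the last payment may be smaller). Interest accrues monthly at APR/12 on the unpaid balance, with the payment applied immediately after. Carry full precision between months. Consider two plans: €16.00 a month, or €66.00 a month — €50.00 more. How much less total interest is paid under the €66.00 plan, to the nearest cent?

Monthly rate r = 18.4%/12 = 1.53333% = 0.0153333.
At €16.00/mo: n = ⌈−ln(1 − rB₀/P)/ln(1+r)⌉ = 77 payments (last €3.93); total interest = total paid − €716.43 = €503.50.
At €66.00/mo: 12 payments (last €63.63); total interest €73.20.
Interest saved = €503.50 − €73.20 = €430.30.

€430.30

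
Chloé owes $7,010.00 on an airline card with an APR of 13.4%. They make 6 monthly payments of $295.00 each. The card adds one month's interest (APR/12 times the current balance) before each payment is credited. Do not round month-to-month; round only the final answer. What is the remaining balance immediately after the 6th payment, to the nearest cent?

$5,672.82

Monthly rate r = 13.4%/12 = 1.11667% = 0.0111667.
Each month: B ← B·(1+r) − $295.00.
Month 1: interest $78.28; balance after payment $6,793.28.
Month 2: interest $75.86; balance after payment $6,574.14.
Month 3: interest $73.41; balance after payment $6,352.55.
Month 4: interest $70.94; balance after payment $6,128.48.
Month 5: interest $68.43; balance after payment $5,901.92.
Month 6: interest $65.90; balance after payment $5,672.82.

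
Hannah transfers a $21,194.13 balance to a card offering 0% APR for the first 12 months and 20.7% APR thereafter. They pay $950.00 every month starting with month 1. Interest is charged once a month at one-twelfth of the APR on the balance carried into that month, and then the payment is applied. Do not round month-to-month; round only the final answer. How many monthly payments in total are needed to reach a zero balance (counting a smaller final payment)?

24 payments

Promo months 1–12 at r₀ = 0%/12 = 0; months 13+ at r₁ = 20.7%/12 = 0.01725.
After month 12 (no interest yet): B = $21,194.13 − 12·$950.00 = $9,794.13.
Then at r₁ with $950.00/mo: n₂ = −ln(1 − r₁·B/P)/ln(1+r₁) ≈ 11.45 → 12 more payments.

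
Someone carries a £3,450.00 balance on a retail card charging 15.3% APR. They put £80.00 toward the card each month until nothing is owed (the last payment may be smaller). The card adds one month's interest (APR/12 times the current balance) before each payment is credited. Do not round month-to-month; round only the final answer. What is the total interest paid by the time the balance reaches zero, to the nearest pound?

Monthly rate r = 15.3%/12 = 1.275% = 0.01275.
Payoff takes n = ⌈−ln(1 − rB₀/P)/ln(1+r)⌉ = ⌈62.999⌉ = 63 payments; the last is £79.93.
Total paid = 62·£80.00 + £79.93 = £5,039.93.
Total interest = total paid − principal = £5,039.93 − £3,450.00 = £1,589.93.

£1,590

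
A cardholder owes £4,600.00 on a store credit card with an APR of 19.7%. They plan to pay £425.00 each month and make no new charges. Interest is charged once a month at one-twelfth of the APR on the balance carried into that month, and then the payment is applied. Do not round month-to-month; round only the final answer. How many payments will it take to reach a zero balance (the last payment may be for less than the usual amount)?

13 payments

Monthly rate r = 19.7%/12 = 1.64167% = 0.0164167.
Recurrence: B ← B·(1+r) − £425.00.
Month 1: interest £75.52; balance after payment £4,250.52.
Month 2: interest £69.78; balance after payment £3,895.30.
Closed form: n = −ln(1 − rB₀/P)/ln(1+r) = −ln(0.82231)/ln(1.01642) ≈ 12.014, so the balance reaches zero during payment 13.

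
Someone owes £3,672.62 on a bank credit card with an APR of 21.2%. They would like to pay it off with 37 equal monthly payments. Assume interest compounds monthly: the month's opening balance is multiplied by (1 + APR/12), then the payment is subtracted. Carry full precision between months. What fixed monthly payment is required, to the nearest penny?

Monthly rate r = 21.2%/12 = 1.76667% = 0.0176667.
Level-payment amortization: P = B₀·r / (1 − (1+r)^(−n)) = 3672.62·0.0176667 / (1 − 1.01767^(−37)).
Denominator 1 − (1+r)^(−37) = 0.476888021.
P = 64.883 / 0.476888021 ≈ 136.05.

£136.05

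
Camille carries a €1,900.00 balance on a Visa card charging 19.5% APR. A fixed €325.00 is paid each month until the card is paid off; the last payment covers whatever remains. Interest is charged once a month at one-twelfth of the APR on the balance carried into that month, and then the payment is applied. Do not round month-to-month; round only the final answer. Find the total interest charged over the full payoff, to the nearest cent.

€112.99

Monthly rate r = 19.5%/12 = 1.625% = 0.01625.
Payoff takes n = ⌈−ln(1 − rB₀/P)/ln(1+r)⌉ = ⌈6.193⌉ = 7 payments; the last is €62.99.
Total paid = 6·€325.00 + €62.99 = €2,012.99.
Total interest = total paid − principal = €2,012.99 − €1,900.00 = €112.99.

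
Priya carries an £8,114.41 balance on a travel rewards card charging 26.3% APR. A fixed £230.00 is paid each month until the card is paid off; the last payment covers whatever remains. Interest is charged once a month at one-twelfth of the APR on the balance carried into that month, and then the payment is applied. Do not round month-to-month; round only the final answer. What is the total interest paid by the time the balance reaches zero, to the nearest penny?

Monthly rate r = 26.3%/12 = 2.19167% = 0.0219167.
Payoff takes n = ⌈−ln(1 − rB₀/P)/ln(1+r)⌉ = ⌈68.440⌉ = 69 payments; the last is £101.85.
Total paid = 68·£230.00 + £101.85 = £15,741.85.
Total interest = total paid − principal = £15,741.85 − £8,114.41 = £7,627.44.

£7,627.44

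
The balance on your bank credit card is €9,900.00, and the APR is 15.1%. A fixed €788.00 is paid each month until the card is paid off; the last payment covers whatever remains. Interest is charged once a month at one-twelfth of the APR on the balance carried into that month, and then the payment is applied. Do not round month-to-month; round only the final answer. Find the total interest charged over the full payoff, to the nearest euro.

€945

Monthly rate r = 15.1%/12 = 1.25833% = 0.0125833.
Payoff takes n = ⌈−ln(1 − rB₀/P)/ln(1+r)⌉ = ⌈13.761⌉ = 14 payments; the last is €600.78.
Total paid = 13·€788.00 + €600.78 = €10,844.78.
Total interest = total paid − principal = €10,844.78 − €9,900.00 = €944.78.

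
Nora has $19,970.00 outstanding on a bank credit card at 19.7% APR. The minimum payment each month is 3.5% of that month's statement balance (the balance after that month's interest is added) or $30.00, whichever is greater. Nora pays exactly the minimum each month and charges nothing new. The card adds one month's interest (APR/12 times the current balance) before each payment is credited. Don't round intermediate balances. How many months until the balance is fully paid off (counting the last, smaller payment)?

Monthly rate r = 19.7%/12 = 1.64167% = 0.0164167.
While 3.5% of the post-interest balance exceeds $30.00, each month B ← (B·(1+r))·(1 − 0.035), i.e. B shrinks by the factor (1+r)·0.965 = 0.98084.
This holds for months 1–164. Entering month 165 the balance is $836.81; 3.5% of the post-interest balance is now below $30.00, so the flat $30.00 minimum applies from here.
From month 165 a fixed $30.00 at rate r clears $836.81 in 38 more payments. Total: 164 + 38 = 202 months.

202 months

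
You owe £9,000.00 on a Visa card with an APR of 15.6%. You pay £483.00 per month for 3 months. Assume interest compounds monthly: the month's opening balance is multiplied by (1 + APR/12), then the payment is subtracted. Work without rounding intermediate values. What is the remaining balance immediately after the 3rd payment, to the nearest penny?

£7,887.66

Monthly rate r = 15.6%/12 = 1.3% = 0.013.
Each month: B ← B·(1+r) − £483.00.
Month 1: interest £117.00; balance after payment £8,634.00.
Month 2: interest £112.24; balance after payment £8,263.24.
Month 3: interest £107.42; balance after payment £7,887.66.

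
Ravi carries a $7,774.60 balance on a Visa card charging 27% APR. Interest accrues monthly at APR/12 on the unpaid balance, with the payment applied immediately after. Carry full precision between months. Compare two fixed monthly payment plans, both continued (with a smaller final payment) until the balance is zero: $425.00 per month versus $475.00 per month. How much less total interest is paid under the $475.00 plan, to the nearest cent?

$324.41

Monthly rate r = 27%/12 = 2.25% = 0.0225.
At $425.00/mo: n = ⌈−ln(1 − rB₀/P)/ln(1+r)⌉ = 24 payments (last $355.51); total interest = total paid − $7,774.60 = $2,355.91.
At $475.00/mo: 21 payments (last $306.10); total interest $2,031.50.
Interest saved = $2,355.91 − $2,031.50 = $324.41.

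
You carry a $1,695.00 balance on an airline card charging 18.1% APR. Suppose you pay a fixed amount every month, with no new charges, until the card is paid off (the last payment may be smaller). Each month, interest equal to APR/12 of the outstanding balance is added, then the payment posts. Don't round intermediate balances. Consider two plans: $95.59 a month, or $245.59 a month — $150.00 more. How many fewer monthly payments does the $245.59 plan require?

Monthly rate r = 18.1%/12 = 1.50833% = 0.0150833.
At $95.59/mo: n = ⌈−ln(1 − rB₀/P)/ln(1+r)⌉ = 21 payments (last $75.59); total interest = total paid − $1,695.00 = $292.39.
At $245.59/mo: 8 payments (last $84.62); total interest $108.75.
Payments saved = 21 − 8 = 13.

13 fewer payments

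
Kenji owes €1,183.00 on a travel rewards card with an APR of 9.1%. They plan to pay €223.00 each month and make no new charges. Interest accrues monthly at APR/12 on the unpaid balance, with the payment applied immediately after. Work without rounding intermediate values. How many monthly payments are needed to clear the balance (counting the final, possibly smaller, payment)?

6 payments

Monthly rate r = 9.1%/12 = 0.758333% = 0.00758333.
Recurrence: B ← B·(1+r) − €223.00.
Month 1: interest €8.97; balance after payment €968.97.
Month 2: interest €7.35; balance after payment €753.32.
Month 3: interest €5.71; balance after payment €536.03.
Month 4: interest €4.06; balance after payment €317.10.
Month 5: interest €2.40; balance after payment €96.50.
Month 6: interest €0.73; balance after payment €0.00.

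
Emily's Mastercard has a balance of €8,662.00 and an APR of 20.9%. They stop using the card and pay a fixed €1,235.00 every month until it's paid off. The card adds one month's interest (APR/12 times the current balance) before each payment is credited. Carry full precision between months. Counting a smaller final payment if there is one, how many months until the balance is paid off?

8 payments

Monthly rate r = 20.9%/12 = 1.74167% = 0.0174167.
Recurrence: B ← B·(1+r) − €1,235.00.
Month 1: interest €150.86; balance after payment €7,577.86.
Month 2: interest €131.98; balance after payment €6,474.84.
Closed form: n = −ln(1 − rB₀/P)/ln(1+r) = −ln(0.87784)/ln(1.01742) ≈ 7.546, so the balance reaches zero during payment 8.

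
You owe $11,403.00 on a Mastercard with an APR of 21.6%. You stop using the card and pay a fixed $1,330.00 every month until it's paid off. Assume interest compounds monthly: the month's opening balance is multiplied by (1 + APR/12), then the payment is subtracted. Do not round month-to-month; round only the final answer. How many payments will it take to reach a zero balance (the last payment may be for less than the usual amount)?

10 months

Monthly rate r = 21.6%/12 = 1.8% = 0.018.
Recurrence: B ← B·(1+r) − $1,330.00.
Month 1: interest $205.25; balance after payment $10,278.25.
Month 2: interest $185.01; balance after payment $9,133.26.
Closed form: n = −ln(1 − rB₀/P)/ln(1+r) = −ln(0.84567)/ln(1.018) ≈ 9.396, so the balance reaches zero during payment 10.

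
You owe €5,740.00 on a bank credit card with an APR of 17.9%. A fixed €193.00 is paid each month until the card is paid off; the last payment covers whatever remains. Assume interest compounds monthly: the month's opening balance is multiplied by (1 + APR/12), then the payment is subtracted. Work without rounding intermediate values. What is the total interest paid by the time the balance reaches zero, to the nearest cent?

Monthly rate r = 17.9%/12 = 1.49167% = 0.0149167.
Payoff takes n = ⌈−ln(1 − rB₀/P)/ln(1+r)⌉ = ⌈39.600⌉ = 40 payments; the last is €116.07.
Total paid = 39·€193.00 + €116.07 = €7,643.07.
Total interest = total paid − principal = €7,643.07 − €5,740.00 = €1,903.07.

€1,903.07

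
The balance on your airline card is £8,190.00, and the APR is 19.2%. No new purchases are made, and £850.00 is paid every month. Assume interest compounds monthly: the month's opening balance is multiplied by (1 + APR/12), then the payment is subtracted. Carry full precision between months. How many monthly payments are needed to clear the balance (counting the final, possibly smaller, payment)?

Monthly rate r = 19.2%/12 = 1.6% = 0.016.
Recurrence: B ← B·(1+r) − £850.00.
Month 1: interest £131.04; balance after payment £7,471.04.
Month 2: interest £119.54; balance after payment £6,740.58.
Closed form: n = −ln(1 − rB₀/P)/ln(1+r) = −ln(0.84584)/ln(1.016) ≈ 10.548, so the balance reaches zero during payment 11.

11 payments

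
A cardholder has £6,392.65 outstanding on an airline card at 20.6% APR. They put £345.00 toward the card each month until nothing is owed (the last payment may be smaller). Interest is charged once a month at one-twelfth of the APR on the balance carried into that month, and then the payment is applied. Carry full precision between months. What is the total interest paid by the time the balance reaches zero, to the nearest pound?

£1,368

Monthly rate r = 20.6%/12 = 1.71667% = 0.0171667.
Payoff takes n = ⌈−ln(1 − rB₀/P)/ln(1+r)⌉ = ⌈22.493⌉ = 23 payments; the last is £170.86.
Total paid = 22·£345.00 + £170.86 = £7,760.86.
Total interest = total paid − principal = £7,760.86 − £6,392.65 = £1,368.21.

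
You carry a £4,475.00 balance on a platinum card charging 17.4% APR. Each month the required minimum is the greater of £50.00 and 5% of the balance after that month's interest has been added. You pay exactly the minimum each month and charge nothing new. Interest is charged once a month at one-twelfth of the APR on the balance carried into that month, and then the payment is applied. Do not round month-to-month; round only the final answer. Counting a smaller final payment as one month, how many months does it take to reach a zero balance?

65 months

Monthly rate r = 17.4%/12 = 1.45% = 0.0145.
While 5% of the post-interest balance exceeds £50.00, each month B ← (B·(1+r))·(1 − 0.05), i.e. B shrinks by the factor (1+r)·0.95 = 0.96377.
This holds for months 1–42. Entering month 43 the balance is £950.10; 5% of the post-interest balance is now below £50.00, so the flat £50.00 minimum applies from here.
From month 43 a fixed £50.00 at rate r clears £950.10 in 23 more payments. Total: 42 + 23 = 65 months.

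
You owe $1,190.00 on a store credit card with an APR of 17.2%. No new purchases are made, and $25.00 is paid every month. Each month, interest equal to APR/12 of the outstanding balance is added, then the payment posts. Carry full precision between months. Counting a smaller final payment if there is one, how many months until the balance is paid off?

81 payments

Monthly rate r = 17.2%/12 = 1.43333% = 0.0143333.
Recurrence: B ← B·(1+r) − $25.00.
Month 1: interest $17.06; balance after payment $1,182.06.
Month 2: interest $16.94; balance after payment $1,174.00.
Closed form: n = −ln(1 − rB₀/P)/ln(1+r) = −ln(0.31773)/ln(1.01433) ≈ 80.563, so the balance reaches zero during payment 81.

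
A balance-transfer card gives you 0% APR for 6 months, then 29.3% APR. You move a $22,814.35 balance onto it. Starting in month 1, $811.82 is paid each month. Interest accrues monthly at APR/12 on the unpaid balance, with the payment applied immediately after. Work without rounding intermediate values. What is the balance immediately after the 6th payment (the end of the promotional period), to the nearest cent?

Promo months 1–6 at r₀ = 0%/12 = 0; months 7+ at r₁ = 29.3%/12 = 0.0244167.
After month 6 (no interest yet): B = $22,814.35 − 6·$811.82 = $17,943.43.

$17,943.43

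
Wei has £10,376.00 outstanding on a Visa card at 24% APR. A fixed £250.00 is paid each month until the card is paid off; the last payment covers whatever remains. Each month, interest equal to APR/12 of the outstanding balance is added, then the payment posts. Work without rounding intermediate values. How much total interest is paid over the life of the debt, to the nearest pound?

Monthly rate r = 24%/12 = 2% = 0.02.
Payoff takes n = ⌈−ln(1 − rB₀/P)/ln(1+r)⌉ = ⌈89.505⌉ = 90 payments; the last is £126.79.
Total paid = 89·£250.00 + £126.79 = £22,376.79.
Total interest = total paid − principal = £22,376.79 − £10,376.00 = £12,000.79.

£12,001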